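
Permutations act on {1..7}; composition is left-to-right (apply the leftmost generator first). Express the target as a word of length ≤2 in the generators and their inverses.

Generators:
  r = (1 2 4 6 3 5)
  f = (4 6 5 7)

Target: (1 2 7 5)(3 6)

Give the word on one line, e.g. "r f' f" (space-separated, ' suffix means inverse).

  after r: (1 2 4 6 3 5)
  after f': (1 2 7 5)(3 6)

r f'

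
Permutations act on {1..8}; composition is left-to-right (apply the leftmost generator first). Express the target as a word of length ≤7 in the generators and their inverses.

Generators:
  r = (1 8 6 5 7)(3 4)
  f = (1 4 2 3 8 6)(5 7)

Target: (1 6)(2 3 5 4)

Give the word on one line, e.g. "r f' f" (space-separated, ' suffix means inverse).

  after r: (1 8 6 5 7)(3 4)
  after r: (1 6 7 8 5)
  after f: (2 3 8 7 6 5 4)
  after r: (1 8)(2 4)(3 6 7 5)
  after r: (1 6)(2 3 5 4)

r r f r r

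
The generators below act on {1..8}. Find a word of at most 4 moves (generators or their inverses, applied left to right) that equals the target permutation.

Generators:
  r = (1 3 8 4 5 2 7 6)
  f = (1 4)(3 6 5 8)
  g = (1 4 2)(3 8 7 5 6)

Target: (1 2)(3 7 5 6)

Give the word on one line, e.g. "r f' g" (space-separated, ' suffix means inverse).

g f' g'

  after g: (1 4 2)(3 8 7 5 6)
  after f': (2 4)(3 5)(6 8 7)
  after g': (1 2)(3 7 5 6)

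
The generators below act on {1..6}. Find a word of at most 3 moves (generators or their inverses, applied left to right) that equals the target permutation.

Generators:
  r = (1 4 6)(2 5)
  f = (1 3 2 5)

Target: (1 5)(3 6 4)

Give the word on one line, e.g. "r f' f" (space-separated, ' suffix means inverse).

f' r' f

  after f': (1 5 2 3)
  after r': (1 2 3 6 4)
  after f: (1 5)(3 6 4)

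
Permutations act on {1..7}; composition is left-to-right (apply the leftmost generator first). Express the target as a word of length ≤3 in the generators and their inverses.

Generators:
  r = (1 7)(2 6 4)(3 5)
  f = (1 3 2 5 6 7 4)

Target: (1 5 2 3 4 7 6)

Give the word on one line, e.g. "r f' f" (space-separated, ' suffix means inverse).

  after f: (1 3 2 5 6 7 4)
  after r': (1 5 2 3 4 7 6)

f r'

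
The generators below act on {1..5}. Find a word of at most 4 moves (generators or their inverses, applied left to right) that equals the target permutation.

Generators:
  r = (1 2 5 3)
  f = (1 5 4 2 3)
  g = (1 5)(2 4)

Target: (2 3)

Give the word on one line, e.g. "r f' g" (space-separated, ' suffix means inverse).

f' f' r g'

  after f': (1 3 2 4 5)
  after f': (1 2 5 3 4)
  after r: (1 5)(2 3 4)
  after g': (2 3)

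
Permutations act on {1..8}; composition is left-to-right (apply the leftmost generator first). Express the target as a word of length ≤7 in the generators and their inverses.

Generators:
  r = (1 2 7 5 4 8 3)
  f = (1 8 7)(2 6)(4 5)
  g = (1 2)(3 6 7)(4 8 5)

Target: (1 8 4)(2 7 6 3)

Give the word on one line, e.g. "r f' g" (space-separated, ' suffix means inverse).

r' r' g f' r

  after r': (1 3 8 4 5 7 2)
  after r': (1 8 5 2 3 4 7)
  after g: (1 5)(2 6 7)(3 8 4)
  after f': (1 4 3)(5 7 6 8)
  after r: (1 8 4)(2 7 6 3)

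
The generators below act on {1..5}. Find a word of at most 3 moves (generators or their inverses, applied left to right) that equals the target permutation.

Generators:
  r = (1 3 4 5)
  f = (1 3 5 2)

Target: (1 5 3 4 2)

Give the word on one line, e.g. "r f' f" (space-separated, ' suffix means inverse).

  after r: (1 3 4 5)
  after f: (1 5 3 4 2)

r f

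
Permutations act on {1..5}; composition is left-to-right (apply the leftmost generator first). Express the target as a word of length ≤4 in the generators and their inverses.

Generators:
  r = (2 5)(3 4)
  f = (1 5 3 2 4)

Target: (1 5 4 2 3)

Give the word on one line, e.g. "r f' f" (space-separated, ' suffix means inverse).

  after r: (2 5)(3 4)
  after f: (1 5 4 2 3)

r f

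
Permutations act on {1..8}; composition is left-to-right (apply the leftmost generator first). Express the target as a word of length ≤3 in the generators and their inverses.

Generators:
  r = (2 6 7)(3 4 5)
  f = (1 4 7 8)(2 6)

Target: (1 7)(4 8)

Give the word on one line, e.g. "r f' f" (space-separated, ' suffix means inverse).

f f

  after f: (1 4 7 8)(2 6)
  after f: (1 7)(4 8)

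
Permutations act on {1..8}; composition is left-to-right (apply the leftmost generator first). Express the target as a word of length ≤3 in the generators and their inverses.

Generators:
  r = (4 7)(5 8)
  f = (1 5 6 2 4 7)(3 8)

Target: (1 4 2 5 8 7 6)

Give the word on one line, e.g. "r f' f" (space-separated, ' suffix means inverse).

r' f' f'

  after r': (4 7)(5 8)
  after f': (1 7 2 6 5 3 8)
  after f': (1 4 2 5 8 7 6)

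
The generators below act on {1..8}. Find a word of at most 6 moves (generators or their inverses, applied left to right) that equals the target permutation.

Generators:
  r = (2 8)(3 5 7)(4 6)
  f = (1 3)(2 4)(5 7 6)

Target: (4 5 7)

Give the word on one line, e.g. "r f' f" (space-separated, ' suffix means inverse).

r' f f r'

  after r': (2 8)(3 7 5)(4 6)
  after f: (1 3 6 2 8 4 5)
  after f: (2 8)(3 5)(4 7 6)
  after r': (4 5 7)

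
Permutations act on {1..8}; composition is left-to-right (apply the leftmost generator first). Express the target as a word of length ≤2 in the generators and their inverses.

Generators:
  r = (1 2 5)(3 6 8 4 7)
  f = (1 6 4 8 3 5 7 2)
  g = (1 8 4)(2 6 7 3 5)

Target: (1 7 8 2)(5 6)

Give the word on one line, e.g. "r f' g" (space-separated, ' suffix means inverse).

g' r

  after g': (1 4 8)(2 5 3 7 6)
  after r: (1 7 8 2)(5 6)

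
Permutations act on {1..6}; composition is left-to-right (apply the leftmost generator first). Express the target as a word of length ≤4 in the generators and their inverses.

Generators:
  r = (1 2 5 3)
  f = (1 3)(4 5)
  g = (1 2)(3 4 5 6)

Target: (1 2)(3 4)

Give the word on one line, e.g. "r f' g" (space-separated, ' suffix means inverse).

  after f': (1 3)(4 5)
  after r: (2 5 4 3)
  after r: (1 2 3 5 4)
  after f': (1 2)(3 4)

f' r r f'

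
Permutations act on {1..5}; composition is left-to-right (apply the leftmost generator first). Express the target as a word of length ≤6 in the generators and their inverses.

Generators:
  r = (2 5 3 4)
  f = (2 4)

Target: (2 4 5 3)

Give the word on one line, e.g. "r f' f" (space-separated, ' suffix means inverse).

  after r: (2 5 3 4)
  after r: (2 3)(4 5)
  after r: (2 4 3 5)
  after f: (3 5 4)
  after r': (2 4 5 3)

r r r f r'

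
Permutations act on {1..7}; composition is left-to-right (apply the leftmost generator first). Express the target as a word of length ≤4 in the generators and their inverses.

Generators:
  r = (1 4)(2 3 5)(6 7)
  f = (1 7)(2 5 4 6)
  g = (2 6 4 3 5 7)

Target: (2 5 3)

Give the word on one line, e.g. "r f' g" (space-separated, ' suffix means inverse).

r r

  after r: (1 4)(2 3 5)(6 7)
  after r: (2 5 3)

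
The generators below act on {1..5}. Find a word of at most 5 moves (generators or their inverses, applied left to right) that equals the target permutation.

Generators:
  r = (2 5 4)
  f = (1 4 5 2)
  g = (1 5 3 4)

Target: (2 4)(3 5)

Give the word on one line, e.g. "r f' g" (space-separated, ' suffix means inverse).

g' r' f g' f

  after g': (1 4 3 5)
  after r': (1 5)(2 4 3)
  after f: (1 2 5 4 3)
  after g': (1 2)(3 4 5)
  after f: (2 4)(3 5)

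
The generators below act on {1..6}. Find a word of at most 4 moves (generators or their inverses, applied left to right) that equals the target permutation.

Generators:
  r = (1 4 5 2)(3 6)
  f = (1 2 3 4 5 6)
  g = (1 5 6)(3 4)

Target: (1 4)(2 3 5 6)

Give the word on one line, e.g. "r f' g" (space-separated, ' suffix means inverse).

  after f': (1 6 5 4 3 2)
  after g': (1 5 3 2 6)
  after r': (1 4)(2 3 5 6)

f' g' r'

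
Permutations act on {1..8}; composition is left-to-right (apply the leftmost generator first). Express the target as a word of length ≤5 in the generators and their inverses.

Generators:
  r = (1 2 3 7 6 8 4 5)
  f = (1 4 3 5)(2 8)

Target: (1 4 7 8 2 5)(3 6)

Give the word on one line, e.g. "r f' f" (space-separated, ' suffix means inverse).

r f' r

  after r: (1 2 3 7 6 8 4 5)
  after f': (1 8)(2 4 3 7 6)
  after r: (1 4 7 8 2 5)(3 6)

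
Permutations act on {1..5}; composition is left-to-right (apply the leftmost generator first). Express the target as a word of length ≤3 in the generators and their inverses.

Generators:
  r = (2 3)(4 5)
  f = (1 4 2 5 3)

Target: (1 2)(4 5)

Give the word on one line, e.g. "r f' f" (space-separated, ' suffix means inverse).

  after f: (1 4 2 5 3)
  after r: (1 5 2 4 3)
  after f': (1 2)(4 5)

f r f'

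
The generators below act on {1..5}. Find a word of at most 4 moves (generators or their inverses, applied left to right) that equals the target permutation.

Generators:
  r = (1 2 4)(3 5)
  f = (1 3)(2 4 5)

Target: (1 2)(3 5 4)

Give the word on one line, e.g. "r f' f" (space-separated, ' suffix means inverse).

  after f': (1 3)(2 5 4)
  after r': (1 5 2 3 4)
  after f: (1 2)(3 5 4)

f' r' f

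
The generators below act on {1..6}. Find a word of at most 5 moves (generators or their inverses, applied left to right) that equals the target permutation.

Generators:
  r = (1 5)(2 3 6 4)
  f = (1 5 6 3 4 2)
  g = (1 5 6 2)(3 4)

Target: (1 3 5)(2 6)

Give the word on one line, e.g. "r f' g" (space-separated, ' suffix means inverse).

  after g': (1 2 6 5)(3 4)
  after r': (1 4 2 3 6)
  after f': (1 3 5)(2 6)

g' r' f'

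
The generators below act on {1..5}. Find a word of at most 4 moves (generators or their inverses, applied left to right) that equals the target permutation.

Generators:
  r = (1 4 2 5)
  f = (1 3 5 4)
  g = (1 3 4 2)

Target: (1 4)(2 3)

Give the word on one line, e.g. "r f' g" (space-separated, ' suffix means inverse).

g' r' g r'

  after g': (1 2 4 3)
  after r': (1 4 3 5 2)
  after g: (1 2 3 5)
  after r': (1 4)(2 3)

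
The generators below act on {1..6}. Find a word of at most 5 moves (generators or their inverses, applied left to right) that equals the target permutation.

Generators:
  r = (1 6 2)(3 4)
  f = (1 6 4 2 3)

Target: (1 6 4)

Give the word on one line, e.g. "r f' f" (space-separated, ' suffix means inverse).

f f r f' r'

  after f: (1 6 4 2 3)
  after f: (1 4 3 6 2)
  after r: (1 3 2 6)
  after f': (1 2)(3 4 6)
  after r': (1 6 4)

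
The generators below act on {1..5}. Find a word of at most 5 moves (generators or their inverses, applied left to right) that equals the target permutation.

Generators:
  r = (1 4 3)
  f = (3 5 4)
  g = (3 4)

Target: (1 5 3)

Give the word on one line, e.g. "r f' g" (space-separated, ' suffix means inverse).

  after r: (1 4 3)
  after g: (1 3)
  after f: (1 5 4 3)
  after g: (1 5 3)

r g f g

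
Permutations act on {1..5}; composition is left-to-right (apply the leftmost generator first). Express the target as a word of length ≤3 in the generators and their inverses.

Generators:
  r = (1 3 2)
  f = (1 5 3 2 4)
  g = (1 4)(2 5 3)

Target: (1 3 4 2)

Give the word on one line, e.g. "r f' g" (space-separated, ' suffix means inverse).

g' f' f'

  after g': (1 4)(2 3 5)
  after f': (1 2 5 3)
  after f': (1 3 4 2)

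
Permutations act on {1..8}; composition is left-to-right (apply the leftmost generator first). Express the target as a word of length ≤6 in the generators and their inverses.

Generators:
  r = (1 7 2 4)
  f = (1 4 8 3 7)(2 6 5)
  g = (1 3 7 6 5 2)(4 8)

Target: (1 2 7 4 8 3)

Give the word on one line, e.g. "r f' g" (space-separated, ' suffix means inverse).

g' r f' g'

  after g': (1 2 5 6 7 3)(4 8)
  after r: (1 4 8)(2 5 6)(3 7)
  after f': (2 6 5)(7 8)
  after g': (1 2 7 4 8 3)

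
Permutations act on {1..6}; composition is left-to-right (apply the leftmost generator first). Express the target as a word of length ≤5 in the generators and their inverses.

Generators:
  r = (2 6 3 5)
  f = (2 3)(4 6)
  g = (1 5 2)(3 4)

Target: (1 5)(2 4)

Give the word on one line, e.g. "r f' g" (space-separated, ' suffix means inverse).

f' g' r'

  after f': (2 3)(4 6)
  after g': (1 2 4 6 3 5)
  after r': (1 5)(2 4)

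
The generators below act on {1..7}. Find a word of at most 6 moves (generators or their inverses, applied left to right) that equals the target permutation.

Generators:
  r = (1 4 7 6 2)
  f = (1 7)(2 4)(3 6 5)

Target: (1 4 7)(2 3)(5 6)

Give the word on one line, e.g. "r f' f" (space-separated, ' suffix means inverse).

r' f r' r' f

  after r': (1 2 6 7 4)
  after f: (1 4 7 2 5 3 6)
  after r': (2 5 3 7 6)
  after r': (1 2 5 3 4)
  after f: (1 4 7)(2 3)(5 6)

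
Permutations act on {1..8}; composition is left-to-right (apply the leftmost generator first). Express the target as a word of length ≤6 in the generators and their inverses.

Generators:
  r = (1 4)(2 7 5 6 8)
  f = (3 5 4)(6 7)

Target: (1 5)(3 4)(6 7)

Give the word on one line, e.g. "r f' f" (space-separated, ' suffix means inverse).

  after r: (1 4)(2 7 5 6 8)
  after f': (1 5 7 3 4)(2 6 8)
  after r: (1 6 2 8 7 3)
  after f: (1 7 5 4 3)(2 8 6)
  after r: (1 5)(3 4)(6 7)

r f' r f r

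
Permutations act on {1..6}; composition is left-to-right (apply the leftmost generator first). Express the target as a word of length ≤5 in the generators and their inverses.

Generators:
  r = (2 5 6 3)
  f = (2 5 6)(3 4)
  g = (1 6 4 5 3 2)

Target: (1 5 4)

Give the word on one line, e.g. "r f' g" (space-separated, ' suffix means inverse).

f r' g' r

  after f: (2 5 6)(3 4)
  after r': (3 4 6)
  after g': (1 2 3 6 5 4)
  after r: (1 5 4)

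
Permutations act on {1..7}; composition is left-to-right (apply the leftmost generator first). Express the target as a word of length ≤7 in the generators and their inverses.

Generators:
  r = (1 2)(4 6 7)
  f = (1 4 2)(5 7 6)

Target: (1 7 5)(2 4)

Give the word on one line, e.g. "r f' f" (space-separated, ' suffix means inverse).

f' f' r f f

  after f': (1 2 4)(5 6 7)
  after f': (1 4 2)(5 7 6)
  after r: (1 6 5 4)
  after f: (1 5 2)(6 7)
  after f: (1 7 5)(2 4)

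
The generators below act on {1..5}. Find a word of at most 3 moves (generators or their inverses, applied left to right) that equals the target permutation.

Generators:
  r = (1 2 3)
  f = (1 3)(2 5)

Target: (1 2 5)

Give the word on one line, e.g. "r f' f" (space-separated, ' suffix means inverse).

f r'

  after f: (1 3)(2 5)
  after r': (1 2 5)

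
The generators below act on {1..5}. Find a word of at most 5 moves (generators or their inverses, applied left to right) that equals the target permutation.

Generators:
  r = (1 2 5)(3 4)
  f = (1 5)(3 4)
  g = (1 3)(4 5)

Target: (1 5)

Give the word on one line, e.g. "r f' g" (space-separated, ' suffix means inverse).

  after r': (1 5 2)(3 4)
  after r': (1 2 5)
  after r': (3 4)
  after f: (1 5)

r' r' r' f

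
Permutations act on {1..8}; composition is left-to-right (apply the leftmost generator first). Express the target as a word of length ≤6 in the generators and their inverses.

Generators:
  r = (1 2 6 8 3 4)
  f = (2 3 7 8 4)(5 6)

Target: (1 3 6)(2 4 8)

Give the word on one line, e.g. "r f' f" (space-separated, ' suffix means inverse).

r r r r

  after r: (1 2 6 8 3 4)
  after r: (1 6 3)(2 8 4)
  after r: (1 8)(2 3)(4 6)
  after r: (1 3 6)(2 4 8)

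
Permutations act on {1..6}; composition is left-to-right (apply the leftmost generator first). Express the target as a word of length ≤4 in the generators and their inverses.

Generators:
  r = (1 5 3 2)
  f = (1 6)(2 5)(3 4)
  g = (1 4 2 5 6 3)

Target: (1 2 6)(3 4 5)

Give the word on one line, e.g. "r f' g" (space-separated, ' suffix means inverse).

g g

  after g: (1 4 2 5 6 3)
  after g: (1 2 6)(3 4 5)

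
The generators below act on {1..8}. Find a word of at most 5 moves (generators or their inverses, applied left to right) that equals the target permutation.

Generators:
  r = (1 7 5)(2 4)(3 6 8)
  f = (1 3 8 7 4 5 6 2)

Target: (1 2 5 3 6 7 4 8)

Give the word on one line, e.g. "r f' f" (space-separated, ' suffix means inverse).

r' f' r

  after r': (1 5 7)(2 4)(3 8 6)
  after f': (1 4 6)(2 7)(5 8)
  after r: (1 2 5 3 6 7 4 8)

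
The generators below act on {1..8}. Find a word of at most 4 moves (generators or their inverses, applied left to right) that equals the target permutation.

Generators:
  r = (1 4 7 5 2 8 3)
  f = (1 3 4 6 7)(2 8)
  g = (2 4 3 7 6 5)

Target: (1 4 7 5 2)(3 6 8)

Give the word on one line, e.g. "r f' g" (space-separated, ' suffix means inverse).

r f' g r'

  after r: (1 4 7 5 2 8 3)
  after f': (1 3 7 5 8)(4 6)
  after g: (1 7 2 4 5 8)(3 6)
  after r': (1 4 7 5 2)(3 6 8)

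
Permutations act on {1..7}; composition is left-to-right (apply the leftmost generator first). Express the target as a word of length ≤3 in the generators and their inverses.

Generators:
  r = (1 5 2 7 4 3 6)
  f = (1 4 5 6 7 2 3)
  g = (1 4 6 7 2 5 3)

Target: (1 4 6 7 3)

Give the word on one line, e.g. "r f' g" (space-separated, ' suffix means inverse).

  after g': (1 3 5 2 7 6 4)
  after r': (1 4 6 7 3)

g' r'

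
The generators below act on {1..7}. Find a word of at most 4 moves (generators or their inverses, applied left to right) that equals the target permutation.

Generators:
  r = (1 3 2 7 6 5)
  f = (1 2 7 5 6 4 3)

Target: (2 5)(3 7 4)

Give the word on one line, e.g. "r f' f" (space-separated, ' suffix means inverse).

r f

  after r: (1 3 2 7 6 5)
  after f: (2 5)(3 7 4)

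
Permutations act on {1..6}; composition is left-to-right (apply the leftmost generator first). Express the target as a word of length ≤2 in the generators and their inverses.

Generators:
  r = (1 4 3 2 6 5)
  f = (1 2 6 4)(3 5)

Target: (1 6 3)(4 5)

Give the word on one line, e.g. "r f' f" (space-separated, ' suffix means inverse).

r f'

  after r: (1 4 3 2 6 5)
  after f': (1 6 3)(4 5)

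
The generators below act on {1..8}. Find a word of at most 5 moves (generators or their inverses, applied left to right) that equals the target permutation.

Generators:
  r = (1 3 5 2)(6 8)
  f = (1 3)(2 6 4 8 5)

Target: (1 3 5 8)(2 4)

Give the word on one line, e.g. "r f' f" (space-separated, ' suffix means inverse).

f f r

  after f: (1 3)(2 6 4 8 5)
  after f: (2 4 5 6 8)
  after r: (1 3 5 8)(2 4)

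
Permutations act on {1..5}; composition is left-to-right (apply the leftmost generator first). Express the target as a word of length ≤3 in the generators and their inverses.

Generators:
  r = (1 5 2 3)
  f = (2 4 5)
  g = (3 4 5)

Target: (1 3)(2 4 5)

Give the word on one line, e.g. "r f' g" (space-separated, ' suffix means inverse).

g' r' f'

  after g': (3 5 4)
  after r': (1 3)(2 5 4)
  after f': (1 3)(2 4 5)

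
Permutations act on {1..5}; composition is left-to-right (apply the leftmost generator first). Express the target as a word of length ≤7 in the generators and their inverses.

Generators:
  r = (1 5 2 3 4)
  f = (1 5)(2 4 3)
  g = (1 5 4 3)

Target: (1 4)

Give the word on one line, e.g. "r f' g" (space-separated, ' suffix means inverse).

  after g: (1 5 4 3)
  after r': (2 5 3 4)
  after f: (1 5 2)
  after g': (2 3 4 5)
  after r': (1 4)

g r' f g' r'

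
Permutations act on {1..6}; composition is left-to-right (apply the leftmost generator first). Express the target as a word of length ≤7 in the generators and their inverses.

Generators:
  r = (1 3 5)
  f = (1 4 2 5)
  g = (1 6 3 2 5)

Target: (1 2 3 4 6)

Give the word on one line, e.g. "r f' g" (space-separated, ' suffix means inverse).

  after f: (1 4 2 5)
  after g: (1 4 5 6 3 2)
  after f': (2 5 6 3 4)
  after g': (1 5)(3 4)
  after g': (1 2 3 4 6)

f g f' g' g'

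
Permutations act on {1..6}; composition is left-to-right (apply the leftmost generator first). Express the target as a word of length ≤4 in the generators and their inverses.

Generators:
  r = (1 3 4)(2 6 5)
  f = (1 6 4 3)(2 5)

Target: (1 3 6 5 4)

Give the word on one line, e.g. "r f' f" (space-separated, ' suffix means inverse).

r' f

  after r': (1 4 3)(2 5 6)
  after f: (1 3 6 5 4)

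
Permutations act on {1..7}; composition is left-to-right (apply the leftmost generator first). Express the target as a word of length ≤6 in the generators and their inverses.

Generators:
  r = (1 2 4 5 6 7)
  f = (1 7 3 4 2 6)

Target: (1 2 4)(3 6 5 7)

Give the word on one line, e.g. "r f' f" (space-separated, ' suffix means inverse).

f' r' f r' r'

  after f': (1 6 2 4 3 7)
  after r': (1 5 4 3 6)
  after f: (1 5 2 6 7 3)
  after r': (1 4 2 5)(3 7)
  after r': (1 2 4)(3 6 5 7)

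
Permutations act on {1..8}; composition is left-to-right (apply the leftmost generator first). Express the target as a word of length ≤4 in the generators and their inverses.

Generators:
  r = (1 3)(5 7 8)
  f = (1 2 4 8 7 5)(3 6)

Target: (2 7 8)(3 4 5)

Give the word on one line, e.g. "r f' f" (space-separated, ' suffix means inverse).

  after r: (1 3)(5 7 8)
  after f: (1 6 3 2 4 8)
  after f: (1 3 4 7 5)(2 8)
  after r': (2 7 8)(3 4 5)

r f f r'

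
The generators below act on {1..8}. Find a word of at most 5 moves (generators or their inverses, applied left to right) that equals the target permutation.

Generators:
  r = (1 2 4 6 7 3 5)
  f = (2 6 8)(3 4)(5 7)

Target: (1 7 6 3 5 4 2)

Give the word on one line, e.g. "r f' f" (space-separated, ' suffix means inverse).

r' f f f

  after r': (1 5 3 7 6 4 2)
  after f: (1 7 8 2)(3 5 4 6)
  after f: (1 5 3 7 2)(4 8 6)
  after f: (1 7 6 3 5 4 2)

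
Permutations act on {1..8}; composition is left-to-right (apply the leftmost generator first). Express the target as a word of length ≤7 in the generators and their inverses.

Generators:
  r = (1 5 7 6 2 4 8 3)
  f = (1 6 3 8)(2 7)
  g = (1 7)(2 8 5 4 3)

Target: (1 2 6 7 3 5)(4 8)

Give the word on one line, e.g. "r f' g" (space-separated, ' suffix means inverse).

  after r: (1 5 7 6 2 4 8 3)
  after r: (1 7 2 8)(3 5 6 4)
  after g': (3 8 7)(5 6)
  after f: (1 6 5 3)(2 7 8)
  after r: (1 2 6 7 3 5)(4 8)

r r g' f r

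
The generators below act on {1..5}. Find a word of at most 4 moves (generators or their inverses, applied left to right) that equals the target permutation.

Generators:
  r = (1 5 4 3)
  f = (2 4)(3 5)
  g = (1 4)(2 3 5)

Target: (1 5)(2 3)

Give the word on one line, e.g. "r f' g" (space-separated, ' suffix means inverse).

r g' f

  after r: (1 5 4 3)
  after g': (1 3 4 2 5)
  after f: (1 5)(2 3)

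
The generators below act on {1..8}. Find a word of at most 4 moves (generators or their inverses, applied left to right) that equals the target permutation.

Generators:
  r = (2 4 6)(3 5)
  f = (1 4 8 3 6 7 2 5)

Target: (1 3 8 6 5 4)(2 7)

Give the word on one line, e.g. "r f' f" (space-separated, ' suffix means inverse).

  after f': (1 5 2 7 6 3 8 4)
  after r: (1 3 8 6 5 4)(2 7)

f' r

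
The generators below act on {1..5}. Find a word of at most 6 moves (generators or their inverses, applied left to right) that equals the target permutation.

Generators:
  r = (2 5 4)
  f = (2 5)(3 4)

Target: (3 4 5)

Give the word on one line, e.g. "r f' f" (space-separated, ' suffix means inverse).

  after f: (2 5)(3 4)
  after r': (3 5 4)
  after f: (2 5 3)
  after r: (2 4)(3 5)
  after r: (3 4 5)

f r' f r r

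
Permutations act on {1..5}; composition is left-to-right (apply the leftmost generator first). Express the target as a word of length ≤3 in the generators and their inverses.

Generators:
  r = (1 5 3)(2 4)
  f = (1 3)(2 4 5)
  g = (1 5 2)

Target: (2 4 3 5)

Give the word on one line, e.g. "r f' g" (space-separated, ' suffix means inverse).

  after f: (1 3)(2 4 5)
  after r': (1 5 4)
  after r': (2 4 3 5)

f r' r'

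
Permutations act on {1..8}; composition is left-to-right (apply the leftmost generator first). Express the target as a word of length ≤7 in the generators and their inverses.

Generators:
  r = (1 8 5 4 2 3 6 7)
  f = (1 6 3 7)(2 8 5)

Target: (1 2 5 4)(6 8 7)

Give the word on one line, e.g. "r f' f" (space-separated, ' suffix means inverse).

  after f': (1 7 3 6)(2 5 8)
  after r: (2 4)(3 7 6 8)
  after r: (1 8 6 5 4 3)
  after f: (1 5 4 7)(2 8 3 6)
  after f: (1 2 5 4)(6 8 7)

f' r r f f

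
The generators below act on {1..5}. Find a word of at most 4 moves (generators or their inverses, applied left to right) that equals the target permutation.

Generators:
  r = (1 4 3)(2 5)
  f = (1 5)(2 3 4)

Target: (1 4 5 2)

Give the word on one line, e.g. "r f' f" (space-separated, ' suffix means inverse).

  after f': (1 5)(2 4 3)
  after f': (2 3 4)
  after r: (1 4 5 2)

f' f' r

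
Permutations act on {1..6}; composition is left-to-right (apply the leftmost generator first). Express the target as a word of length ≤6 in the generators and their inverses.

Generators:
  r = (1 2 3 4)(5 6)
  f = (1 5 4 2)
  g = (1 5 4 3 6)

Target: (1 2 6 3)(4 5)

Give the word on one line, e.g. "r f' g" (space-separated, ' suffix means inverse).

  after r': (1 4 3 2)(5 6)
  after g: (1 3 2 5)(4 6)
  after r: (1 4 5 2 6)
  after r: (2 5 3 4 6)
  after r: (1 2 6 3)(4 5)

r' g r r r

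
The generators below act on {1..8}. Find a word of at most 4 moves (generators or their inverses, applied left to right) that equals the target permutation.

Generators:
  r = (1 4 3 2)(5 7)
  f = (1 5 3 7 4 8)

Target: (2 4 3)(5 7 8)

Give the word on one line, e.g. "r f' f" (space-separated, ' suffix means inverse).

  after f: (1 5 3 7 4 8)
  after f: (1 3 4)(5 7 8)
  after r: (1 2)(7 8)
  after r: (2 4 3)(5 7 8)

f f r r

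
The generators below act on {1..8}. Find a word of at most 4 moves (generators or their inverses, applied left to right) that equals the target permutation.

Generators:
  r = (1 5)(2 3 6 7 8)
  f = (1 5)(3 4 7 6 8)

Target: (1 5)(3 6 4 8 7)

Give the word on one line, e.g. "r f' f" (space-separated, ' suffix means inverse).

  after f: (1 5)(3 4 7 6 8)
  after f: (3 7 8 4 6)
  after f: (1 5)(3 6 4 8 7)

f f f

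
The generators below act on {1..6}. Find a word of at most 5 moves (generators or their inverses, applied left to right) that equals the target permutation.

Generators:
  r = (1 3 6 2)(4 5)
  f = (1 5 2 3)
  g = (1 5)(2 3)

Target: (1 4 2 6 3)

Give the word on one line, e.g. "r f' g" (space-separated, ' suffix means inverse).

f r f

  after f: (1 5 2 3)
  after r: (1 4 5)(2 6)
  after f: (1 4 2 6 3)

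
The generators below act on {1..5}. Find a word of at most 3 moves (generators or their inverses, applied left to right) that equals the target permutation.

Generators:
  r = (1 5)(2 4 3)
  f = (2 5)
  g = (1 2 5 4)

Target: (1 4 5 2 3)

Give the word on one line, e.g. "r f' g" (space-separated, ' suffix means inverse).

  after r': (1 5)(2 3 4)
  after g: (1 4 5 2 3)

r' g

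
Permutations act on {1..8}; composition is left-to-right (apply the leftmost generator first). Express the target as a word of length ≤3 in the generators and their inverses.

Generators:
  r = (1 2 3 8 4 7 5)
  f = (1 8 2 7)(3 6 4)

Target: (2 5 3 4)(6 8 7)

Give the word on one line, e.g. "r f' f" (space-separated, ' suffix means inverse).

  after r': (1 5 7 4 8 3 2)
  after f': (1 5 2 7 6 3 8 4)
  after r: (2 5 3 4)(6 8 7)

r' f' r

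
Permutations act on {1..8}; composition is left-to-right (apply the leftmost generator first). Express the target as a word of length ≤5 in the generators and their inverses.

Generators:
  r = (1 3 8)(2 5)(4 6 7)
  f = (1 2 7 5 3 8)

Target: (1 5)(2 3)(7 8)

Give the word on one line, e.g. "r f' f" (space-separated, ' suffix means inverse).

  after f': (1 8 3 5 7 2)
  after f': (1 3 7)(2 8 5)
  after f': (1 5)(2 3)(7 8)

f' f' f'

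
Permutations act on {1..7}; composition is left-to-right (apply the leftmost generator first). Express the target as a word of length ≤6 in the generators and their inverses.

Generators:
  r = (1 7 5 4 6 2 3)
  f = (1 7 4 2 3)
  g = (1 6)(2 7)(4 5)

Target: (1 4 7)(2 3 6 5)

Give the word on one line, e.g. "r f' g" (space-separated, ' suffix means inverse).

  after f: (1 7 4 2 3)
  after r: (1 5 4 3 7 6 2)
  after f': (1 5 7 6 4 2 3)
  after g: (1 4 7)(2 3 6 5)

f r f' g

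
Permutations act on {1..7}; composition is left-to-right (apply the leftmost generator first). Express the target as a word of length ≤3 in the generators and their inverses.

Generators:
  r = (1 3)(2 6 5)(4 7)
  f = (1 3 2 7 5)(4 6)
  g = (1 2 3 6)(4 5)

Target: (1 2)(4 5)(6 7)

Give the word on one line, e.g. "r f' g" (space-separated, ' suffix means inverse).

f' r

  after f': (1 5 7 2 3)(4 6)
  after r: (1 2)(4 5)(6 7)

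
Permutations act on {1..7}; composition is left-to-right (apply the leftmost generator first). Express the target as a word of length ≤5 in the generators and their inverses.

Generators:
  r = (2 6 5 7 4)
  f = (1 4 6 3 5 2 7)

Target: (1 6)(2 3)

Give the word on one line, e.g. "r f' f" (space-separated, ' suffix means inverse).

  after f': (1 7 2 5 3 6 4)
  after f': (1 2 3 4 7 5 6)
  after r: (1 6)(2 3)

f' f' r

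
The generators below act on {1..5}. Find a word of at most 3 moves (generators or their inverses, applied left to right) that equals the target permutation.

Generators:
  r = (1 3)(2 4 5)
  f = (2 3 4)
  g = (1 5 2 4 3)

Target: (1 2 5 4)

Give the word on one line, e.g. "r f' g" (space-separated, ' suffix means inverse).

f' r f'

  after f': (2 4 3)
  after r: (1 3 4)(2 5)
  after f': (1 2 5 4)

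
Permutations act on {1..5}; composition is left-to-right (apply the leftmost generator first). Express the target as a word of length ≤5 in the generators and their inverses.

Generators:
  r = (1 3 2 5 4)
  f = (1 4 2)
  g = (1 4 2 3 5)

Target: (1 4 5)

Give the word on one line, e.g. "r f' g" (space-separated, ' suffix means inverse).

g f' f' g'

  after g: (1 4 2 3 5)
  after f': (2 3 5)
  after f': (1 2 3 5 4)
  after g': (1 4 5)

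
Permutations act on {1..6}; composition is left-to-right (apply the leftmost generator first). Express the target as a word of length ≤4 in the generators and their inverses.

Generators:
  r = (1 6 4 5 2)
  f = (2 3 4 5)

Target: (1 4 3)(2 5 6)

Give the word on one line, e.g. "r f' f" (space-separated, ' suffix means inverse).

f r' f' r'

  after f: (2 3 4 5)
  after r': (1 2 3 6)
  after f': (1 5 4 3 6)
  after r': (1 4 3)(2 5 6)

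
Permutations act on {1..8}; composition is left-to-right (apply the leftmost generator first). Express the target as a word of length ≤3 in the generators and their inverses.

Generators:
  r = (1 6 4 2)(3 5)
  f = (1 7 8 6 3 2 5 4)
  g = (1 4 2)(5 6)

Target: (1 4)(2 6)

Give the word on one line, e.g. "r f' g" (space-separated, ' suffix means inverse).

r r

  after r: (1 6 4 2)(3 5)
  after r: (1 4)(2 6)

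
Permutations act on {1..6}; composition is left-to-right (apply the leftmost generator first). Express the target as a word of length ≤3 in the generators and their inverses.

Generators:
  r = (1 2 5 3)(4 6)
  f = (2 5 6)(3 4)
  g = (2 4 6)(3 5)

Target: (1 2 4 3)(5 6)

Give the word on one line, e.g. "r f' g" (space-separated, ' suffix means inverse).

  after r: (1 2 5 3)(4 6)
  after g': (1 6 2 3)
  after f: (1 2 4 3)(5 6)

r g' f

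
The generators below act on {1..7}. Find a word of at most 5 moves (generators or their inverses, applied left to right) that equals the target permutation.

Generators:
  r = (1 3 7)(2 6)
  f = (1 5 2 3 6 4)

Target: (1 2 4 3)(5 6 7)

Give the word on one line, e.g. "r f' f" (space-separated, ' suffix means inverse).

  after r: (1 3 7)(2 6)
  after f: (1 6 3 7 5 2 4)
  after r: (1 2 4 3)(5 6 7)

r f r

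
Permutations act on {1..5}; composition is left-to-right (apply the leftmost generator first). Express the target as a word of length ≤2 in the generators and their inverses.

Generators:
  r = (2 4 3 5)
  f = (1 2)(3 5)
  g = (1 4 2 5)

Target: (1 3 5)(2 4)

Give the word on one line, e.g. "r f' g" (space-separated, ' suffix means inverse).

g' f'

  after g': (1 5 2 4)
  after f': (1 3 5)(2 4)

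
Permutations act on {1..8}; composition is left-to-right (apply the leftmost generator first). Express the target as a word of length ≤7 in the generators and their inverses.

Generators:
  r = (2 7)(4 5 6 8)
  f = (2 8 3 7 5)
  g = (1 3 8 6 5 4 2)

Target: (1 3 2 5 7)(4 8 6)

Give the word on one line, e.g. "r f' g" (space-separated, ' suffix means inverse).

f' r f' f' g

  after f': (2 5 7 3 8)
  after r: (2 6 8 7 3 4 5)
  after f': (2 6)(3 4 7 8)
  after f': (2 6 5 7)(3 4)
  after g: (1 3 2 5 7)(4 8 6)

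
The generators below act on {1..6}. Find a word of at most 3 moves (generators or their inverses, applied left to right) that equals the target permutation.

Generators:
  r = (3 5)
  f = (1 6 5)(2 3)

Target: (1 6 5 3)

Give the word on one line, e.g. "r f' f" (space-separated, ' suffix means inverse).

r f' f'

  after r: (3 5)
  after f': (1 5 2 3 6)
  after f': (1 6 5 3)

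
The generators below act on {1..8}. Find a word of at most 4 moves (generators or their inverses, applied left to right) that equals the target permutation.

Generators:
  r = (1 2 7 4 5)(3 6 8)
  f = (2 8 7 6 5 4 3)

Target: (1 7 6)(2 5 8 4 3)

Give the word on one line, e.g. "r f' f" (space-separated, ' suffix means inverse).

r' f r'

  after r': (1 5 4 7 2)(3 8 6)
  after f: (1 4 6 2)(3 7 8 5)
  after r': (1 7 6)(2 5 8 4 3)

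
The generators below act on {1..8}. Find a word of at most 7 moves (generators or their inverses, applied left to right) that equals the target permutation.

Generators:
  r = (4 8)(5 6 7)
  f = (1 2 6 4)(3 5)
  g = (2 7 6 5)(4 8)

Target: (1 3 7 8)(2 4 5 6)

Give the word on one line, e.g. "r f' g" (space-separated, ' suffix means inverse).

  after f': (1 4 6 2)(3 5)
  after f': (1 6)(2 4)
  after r': (1 5 7 6)(2 8 4)
  after f: (1 3 5 7 4 6 2 8)
  after r': (1 3 7 8)(2 4 5 6)

f' f' r' f r'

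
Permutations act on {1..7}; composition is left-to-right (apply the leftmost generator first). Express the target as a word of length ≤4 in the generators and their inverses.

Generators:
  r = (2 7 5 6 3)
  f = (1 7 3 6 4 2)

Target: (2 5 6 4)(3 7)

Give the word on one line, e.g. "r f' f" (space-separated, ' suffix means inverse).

  after f': (1 2 4 6 3 7)
  after r: (1 7)(2 4 3 5 6)
  after f': (2 6 4 7)(3 5)
  after r': (2 5 6 4)(3 7)

f' r f' r'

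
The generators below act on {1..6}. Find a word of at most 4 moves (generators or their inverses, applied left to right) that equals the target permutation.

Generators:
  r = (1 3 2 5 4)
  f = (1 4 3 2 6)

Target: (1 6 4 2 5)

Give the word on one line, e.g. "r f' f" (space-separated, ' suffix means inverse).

  after f': (1 6 2 3 4)
  after r: (1 6 5 4 3)
  after r: (1 6 4 2 5)

f' r r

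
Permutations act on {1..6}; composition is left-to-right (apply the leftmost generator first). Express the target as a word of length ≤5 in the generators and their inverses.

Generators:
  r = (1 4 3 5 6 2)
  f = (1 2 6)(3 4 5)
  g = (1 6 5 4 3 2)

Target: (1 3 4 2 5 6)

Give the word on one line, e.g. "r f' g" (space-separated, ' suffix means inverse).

  after f: (1 2 6)(3 4 5)
  after g: (2 5)
  after r: (1 4 3 5)(2 6)
  after g: (1 3 4 2 5 6)

f g r g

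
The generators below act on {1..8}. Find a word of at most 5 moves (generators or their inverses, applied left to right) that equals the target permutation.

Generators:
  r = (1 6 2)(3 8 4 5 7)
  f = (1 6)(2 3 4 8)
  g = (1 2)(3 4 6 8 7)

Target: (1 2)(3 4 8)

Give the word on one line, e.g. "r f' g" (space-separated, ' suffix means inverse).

g r f' f' r'

  after g: (1 2)(3 4 6 8 7)
  after r: (2 6 4)(3 5 7 8)
  after f': (1 6 3 5 7 4 8 2)
  after f': (2 6)(3 5 7)
  after r': (1 2)(3 4 8)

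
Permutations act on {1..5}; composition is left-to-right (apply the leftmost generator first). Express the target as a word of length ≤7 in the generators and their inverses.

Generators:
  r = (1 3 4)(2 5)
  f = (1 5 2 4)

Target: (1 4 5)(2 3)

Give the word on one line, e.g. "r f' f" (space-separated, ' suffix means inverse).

  after r': (1 4 3)(2 5)
  after f: (3 5 4)
  after r: (1 3 2 5)
  after f': (1 3 5 4 2)
  after r: (1 4 5)(2 3)

r' f r f' r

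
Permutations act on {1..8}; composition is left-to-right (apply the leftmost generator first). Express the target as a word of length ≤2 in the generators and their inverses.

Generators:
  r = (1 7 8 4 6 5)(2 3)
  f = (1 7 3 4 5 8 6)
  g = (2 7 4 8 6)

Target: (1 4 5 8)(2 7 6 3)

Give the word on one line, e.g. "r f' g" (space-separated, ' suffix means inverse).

  after r': (1 5 6 4 8 7)(2 3)
  after f': (1 4 5 8)(2 7 6 3)

r' f'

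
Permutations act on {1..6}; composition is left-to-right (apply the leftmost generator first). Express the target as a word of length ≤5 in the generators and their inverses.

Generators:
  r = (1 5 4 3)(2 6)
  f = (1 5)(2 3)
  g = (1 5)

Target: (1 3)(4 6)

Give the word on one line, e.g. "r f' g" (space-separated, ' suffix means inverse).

r f' r'

  after r: (1 5 4 3)(2 6)
  after f': (2 6 3 5 4)
  after r': (1 3)(4 6)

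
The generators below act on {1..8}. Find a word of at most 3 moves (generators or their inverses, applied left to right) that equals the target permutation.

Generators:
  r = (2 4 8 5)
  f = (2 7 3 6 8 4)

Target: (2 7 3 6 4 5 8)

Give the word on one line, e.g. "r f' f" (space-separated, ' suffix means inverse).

  after f: (2 7 3 6 8 4)
  after r': (2 7 3 6 4 5 8)

f r'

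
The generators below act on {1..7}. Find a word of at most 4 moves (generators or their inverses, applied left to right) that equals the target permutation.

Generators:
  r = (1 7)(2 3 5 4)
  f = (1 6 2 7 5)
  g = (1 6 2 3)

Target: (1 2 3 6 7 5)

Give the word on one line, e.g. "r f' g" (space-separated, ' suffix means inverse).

g f

  after g: (1 6 2 3)
  after f: (1 2 3 6 7 5)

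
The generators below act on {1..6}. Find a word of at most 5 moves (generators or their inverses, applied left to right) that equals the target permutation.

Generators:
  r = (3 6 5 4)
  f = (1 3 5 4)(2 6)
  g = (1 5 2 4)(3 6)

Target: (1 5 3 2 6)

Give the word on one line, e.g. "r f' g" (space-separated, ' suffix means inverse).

  after f': (1 4 5 3)(2 6)
  after g': (1 2 3 4)(5 6)
  after g': (1 5 3 2 6)

f' g' g'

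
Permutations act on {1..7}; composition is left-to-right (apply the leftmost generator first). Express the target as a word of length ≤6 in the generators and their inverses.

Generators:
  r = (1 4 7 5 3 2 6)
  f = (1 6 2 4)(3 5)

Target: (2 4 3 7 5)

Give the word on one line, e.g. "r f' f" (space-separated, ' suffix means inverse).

f r f' r'

  after f: (1 6 2 4)(3 5)
  after r: (2 7 5)
  after f': (1 4 2 7 3 5 6)
  after r': (2 4 3 7 5)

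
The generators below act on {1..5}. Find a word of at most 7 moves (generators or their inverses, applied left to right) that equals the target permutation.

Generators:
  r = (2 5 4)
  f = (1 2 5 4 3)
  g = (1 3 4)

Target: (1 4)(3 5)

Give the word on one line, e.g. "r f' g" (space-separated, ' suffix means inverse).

f' r' g f' r

  after f': (1 3 4 5 2)
  after r': (1 3 5 4 2)
  after g: (1 4 2 3 5)
  after f': (1 5 3 2 4)
  after r: (1 4)(3 5)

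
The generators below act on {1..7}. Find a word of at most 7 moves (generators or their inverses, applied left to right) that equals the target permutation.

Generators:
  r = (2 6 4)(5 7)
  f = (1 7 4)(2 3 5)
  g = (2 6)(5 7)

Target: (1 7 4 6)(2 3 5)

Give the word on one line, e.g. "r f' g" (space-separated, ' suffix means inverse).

r g f g' g'

  after r: (2 6 4)(5 7)
  after g: (4 6)
  after f: (1 7 4 6)(2 3 5)
  after g': (1 5 6)(2 3 7 4)
  after g': (1 7 4 6)(2 3 5)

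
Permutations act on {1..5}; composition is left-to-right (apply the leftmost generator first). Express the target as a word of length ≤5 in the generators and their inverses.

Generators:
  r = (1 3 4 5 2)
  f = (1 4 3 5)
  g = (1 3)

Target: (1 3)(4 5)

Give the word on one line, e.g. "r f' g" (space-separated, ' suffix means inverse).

f' g g f'

  after f': (1 5 3 4)
  after g: (1 5)(3 4)
  after g: (1 5 3 4)
  after f': (1 3)(4 5)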